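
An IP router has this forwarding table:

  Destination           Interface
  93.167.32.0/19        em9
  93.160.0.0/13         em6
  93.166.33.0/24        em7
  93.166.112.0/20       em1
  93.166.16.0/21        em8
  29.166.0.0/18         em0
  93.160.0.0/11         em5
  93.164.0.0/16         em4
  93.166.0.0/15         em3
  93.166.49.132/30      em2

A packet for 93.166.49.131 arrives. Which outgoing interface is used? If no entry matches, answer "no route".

Routes whose prefix contains 93.166.49.131:
  93.160.0.0/11 (93.160.0.0 - 93.191.255.255) -> em5
  93.160.0.0/13 (93.160.0.0 - 93.167.255.255) -> em6
  93.166.0.0/15 (93.166.0.0 - 93.167.255.255) -> em3
More-specific entries that do NOT match:
  93.166.49.132/30 (93.166.49.132 - 93.166.49.135) does not contain 93.166.49.131
  93.166.33.0/24 (93.166.33.0 - 93.166.33.255) does not contain 93.166.49.131
  93.166.16.0/21 (93.166.16.0 - 93.166.23.255) does not contain 93.166.49.131
  93.166.112.0/20 (93.166.112.0 - 93.166.127.255) does not contain 93.166.49.131
  93.167.32.0/19 (93.167.32.0 - 93.167.63.255) does not contain 93.166.49.131
  29.166.0.0/18 (29.166.0.0 - 29.166.63.255) does not contain 93.166.49.131
  93.164.0.0/16 (93.164.0.0 - 93.164.255.255) does not contain 93.166.49.131
Longest matching prefix is /15 -> interface em3.

em3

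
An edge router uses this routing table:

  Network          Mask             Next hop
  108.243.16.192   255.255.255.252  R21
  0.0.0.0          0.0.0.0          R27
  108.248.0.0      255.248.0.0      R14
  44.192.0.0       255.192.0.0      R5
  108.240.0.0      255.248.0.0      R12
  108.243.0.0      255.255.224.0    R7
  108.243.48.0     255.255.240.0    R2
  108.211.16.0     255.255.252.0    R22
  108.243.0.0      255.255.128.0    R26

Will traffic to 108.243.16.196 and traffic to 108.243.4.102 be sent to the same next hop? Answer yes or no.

108.243.16.196: longest match 108.243.0.0/19 -> R7
108.243.4.102: longest match 108.243.0.0/19 -> R7

yes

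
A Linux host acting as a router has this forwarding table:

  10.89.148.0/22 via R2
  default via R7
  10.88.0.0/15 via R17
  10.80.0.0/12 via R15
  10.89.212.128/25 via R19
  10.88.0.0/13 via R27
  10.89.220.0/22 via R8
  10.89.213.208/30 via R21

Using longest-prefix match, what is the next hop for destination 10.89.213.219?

Routes whose prefix contains 10.89.213.219:
  0.0.0.0/0 (default, matches everything) -> R7
  10.80.0.0/12 (10.80.0.0 - 10.95.255.255) -> R15
  10.88.0.0/13 (10.88.0.0 - 10.95.255.255) -> R27
  10.88.0.0/15 (10.88.0.0 - 10.89.255.255) -> R17
More-specific entries that do NOT match:
  10.89.213.208/30 (10.89.213.208 - 10.89.213.211) does not contain 10.89.213.219
  10.89.212.128/25 (10.89.212.128 - 10.89.212.255) does not contain 10.89.213.219
  10.89.148.0/22 (10.89.148.0 - 10.89.151.255) does not contain 10.89.213.219
  10.89.220.0/22 (10.89.220.0 - 10.89.223.255) does not contain 10.89.213.219
Longest matching prefix is /15 -> next hop R17.

R17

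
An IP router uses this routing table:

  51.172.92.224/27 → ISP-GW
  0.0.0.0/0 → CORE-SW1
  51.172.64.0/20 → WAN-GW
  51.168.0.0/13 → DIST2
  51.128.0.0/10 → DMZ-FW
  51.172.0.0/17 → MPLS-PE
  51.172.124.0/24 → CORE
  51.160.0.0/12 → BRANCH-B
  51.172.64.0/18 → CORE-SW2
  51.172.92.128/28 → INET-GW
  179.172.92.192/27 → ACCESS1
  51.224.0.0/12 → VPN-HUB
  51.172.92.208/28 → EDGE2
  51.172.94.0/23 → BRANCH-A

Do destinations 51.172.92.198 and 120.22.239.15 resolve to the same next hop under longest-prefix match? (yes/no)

no

51.172.92.198: longest match 51.172.64.0/18 -> CORE-SW2
120.22.239.15: longest match 0.0.0.0/0 -> CORE-SW1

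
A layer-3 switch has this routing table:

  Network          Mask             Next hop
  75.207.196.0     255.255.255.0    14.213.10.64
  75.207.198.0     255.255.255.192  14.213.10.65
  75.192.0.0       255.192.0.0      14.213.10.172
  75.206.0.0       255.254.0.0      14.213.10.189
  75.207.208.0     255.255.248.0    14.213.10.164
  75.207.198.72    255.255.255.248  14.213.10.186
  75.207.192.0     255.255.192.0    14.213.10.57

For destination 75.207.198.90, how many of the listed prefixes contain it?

Prefixes containing 75.207.198.90:
  75.192.0.0/10 (75.192.0.0 - 75.255.255.255)
  75.206.0.0/15 (75.206.0.0 - 75.207.255.255)
  75.207.192.0/18 (75.207.192.0 - 75.207.255.255)
Total matching entries: 3.

3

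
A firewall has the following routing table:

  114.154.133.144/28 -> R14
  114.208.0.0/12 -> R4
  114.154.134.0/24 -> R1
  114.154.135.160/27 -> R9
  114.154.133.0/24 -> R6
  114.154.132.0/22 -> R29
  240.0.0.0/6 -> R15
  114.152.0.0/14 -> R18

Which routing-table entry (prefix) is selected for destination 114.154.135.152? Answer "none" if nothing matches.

Entries matching 114.154.135.152:
  114.152.0.0/14 (114.152.0.0 - 114.155.255.255)
  114.154.132.0/22 (114.154.132.0 - 114.154.135.255)
Most specific is 114.154.132.0/22.

114.154.132.0/22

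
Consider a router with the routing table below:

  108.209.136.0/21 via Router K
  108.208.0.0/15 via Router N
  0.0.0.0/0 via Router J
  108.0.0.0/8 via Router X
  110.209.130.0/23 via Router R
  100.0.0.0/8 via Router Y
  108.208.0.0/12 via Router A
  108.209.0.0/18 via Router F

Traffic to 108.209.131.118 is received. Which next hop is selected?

Router N

Routes whose prefix contains 108.209.131.118:
  0.0.0.0/0 (default, matches everything) -> Router J
  108.0.0.0/8 (108.0.0.0 - 108.255.255.255) -> Router X
  108.208.0.0/12 (108.208.0.0 - 108.223.255.255) -> Router A
  108.208.0.0/15 (108.208.0.0 - 108.209.255.255) -> Router N
More-specific entries that do NOT match:
  110.209.130.0/23 (110.209.130.0 - 110.209.131.255) does not contain 108.209.131.118
  108.209.136.0/21 (108.209.136.0 - 108.209.143.255) does not contain 108.209.131.118
  108.209.0.0/18 (108.209.0.0 - 108.209.63.255) does not contain 108.209.131.118
Longest matching prefix is /15 -> next hop Router N.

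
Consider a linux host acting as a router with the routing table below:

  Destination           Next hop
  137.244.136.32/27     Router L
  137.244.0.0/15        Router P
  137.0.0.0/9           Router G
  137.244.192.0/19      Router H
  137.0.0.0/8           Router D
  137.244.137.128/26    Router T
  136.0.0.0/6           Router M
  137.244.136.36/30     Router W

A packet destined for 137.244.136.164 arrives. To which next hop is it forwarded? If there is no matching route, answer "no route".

Router P

Routes whose prefix contains 137.244.136.164:
  136.0.0.0/6 (136.0.0.0 - 139.255.255.255) -> Router M
  137.0.0.0/8 (137.0.0.0 - 137.255.255.255) -> Router D
  137.244.0.0/15 (137.244.0.0 - 137.245.255.255) -> Router P
More-specific entries that do NOT match:
  137.244.136.36/30 (137.244.136.36 - 137.244.136.39) does not contain 137.244.136.164
  137.244.136.32/27 (137.244.136.32 - 137.244.136.63) does not contain 137.244.136.164
  137.244.137.128/26 (137.244.137.128 - 137.244.137.191) does not contain 137.244.136.164
  137.244.192.0/19 (137.244.192.0 - 137.244.223.255) does not contain 137.244.136.164
Longest matching prefix is /15 -> next hop Router P.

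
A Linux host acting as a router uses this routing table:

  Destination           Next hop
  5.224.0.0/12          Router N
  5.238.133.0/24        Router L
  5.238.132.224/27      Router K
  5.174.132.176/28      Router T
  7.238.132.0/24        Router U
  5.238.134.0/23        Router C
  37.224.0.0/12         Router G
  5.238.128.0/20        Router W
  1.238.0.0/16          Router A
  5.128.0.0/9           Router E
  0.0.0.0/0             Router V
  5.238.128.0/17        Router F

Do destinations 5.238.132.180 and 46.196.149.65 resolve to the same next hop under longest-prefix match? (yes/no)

no

5.238.132.180: longest match 5.238.128.0/20 -> Router W
46.196.149.65: longest match 0.0.0.0/0 -> Router V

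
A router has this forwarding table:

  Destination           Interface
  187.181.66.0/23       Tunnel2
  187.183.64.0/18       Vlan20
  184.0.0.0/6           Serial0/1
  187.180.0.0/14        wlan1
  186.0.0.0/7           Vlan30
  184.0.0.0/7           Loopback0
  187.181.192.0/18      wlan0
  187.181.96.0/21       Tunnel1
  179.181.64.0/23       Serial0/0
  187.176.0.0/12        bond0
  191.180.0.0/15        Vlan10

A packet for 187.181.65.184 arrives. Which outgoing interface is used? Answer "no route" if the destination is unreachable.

Routes whose prefix contains 187.181.65.184:
  184.0.0.0/6 (184.0.0.0 - 187.255.255.255) -> Serial0/1
  186.0.0.0/7 (186.0.0.0 - 187.255.255.255) -> Vlan30
  187.176.0.0/12 (187.176.0.0 - 187.191.255.255) -> bond0
  187.180.0.0/14 (187.180.0.0 - 187.183.255.255) -> wlan1
More-specific entries that do NOT match:
  187.181.66.0/23 (187.181.66.0 - 187.181.67.255) does not contain 187.181.65.184
  179.181.64.0/23 (179.181.64.0 - 179.181.65.255) does not contain 187.181.65.184
  187.181.96.0/21 (187.181.96.0 - 187.181.103.255) does not contain 187.181.65.184
  187.183.64.0/18 (187.183.64.0 - 187.183.127.255) does not contain 187.181.65.184
  187.181.192.0/18 (187.181.192.0 - 187.181.255.255) does not contain 187.181.65.184
  191.180.0.0/15 (191.180.0.0 - 191.181.255.255) does not contain 187.181.65.184
Longest matching prefix is /14 -> interface wlan1.

wlan1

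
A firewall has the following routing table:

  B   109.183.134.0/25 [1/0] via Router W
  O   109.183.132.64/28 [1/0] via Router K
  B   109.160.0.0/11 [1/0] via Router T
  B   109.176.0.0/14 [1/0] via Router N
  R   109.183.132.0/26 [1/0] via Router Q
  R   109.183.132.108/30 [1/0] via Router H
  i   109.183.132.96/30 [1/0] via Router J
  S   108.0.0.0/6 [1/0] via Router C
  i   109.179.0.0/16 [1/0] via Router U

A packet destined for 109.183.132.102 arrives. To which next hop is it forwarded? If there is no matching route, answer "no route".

Router T

Routes whose prefix contains 109.183.132.102:
  108.0.0.0/6 (108.0.0.0 - 111.255.255.255) -> Router C
  109.160.0.0/11 (109.160.0.0 - 109.191.255.255) -> Router T
More-specific entries that do NOT match:
  109.183.132.108/30 (109.183.132.108 - 109.183.132.111) does not contain 109.183.132.102
  109.183.132.96/30 (109.183.132.96 - 109.183.132.99) does not contain 109.183.132.102
  109.183.132.64/28 (109.183.132.64 - 109.183.132.79) does not contain 109.183.132.102
  109.183.132.0/26 (109.183.132.0 - 109.183.132.63) does not contain 109.183.132.102
  109.183.134.0/25 (109.183.134.0 - 109.183.134.127) does not contain 109.183.132.102
  109.179.0.0/16 (109.179.0.0 - 109.179.255.255) does not contain 109.183.132.102
  109.176.0.0/14 (109.176.0.0 - 109.179.255.255) does not contain 109.183.132.102
Longest matching prefix is /11 -> next hop Router T.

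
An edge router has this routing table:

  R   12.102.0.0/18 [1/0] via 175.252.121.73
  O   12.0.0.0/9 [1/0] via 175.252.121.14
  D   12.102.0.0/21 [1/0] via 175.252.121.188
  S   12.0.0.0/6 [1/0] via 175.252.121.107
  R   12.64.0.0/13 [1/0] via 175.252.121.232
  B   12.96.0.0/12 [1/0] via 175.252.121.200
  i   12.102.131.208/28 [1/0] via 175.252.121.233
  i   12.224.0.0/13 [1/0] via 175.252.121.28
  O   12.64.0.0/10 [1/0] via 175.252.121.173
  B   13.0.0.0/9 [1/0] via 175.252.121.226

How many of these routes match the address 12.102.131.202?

4

Prefixes containing 12.102.131.202:
  12.0.0.0/6 (12.0.0.0 - 15.255.255.255)
  12.0.0.0/9 (12.0.0.0 - 12.127.255.255)
  12.64.0.0/10 (12.64.0.0 - 12.127.255.255)
  12.96.0.0/12 (12.96.0.0 - 12.111.255.255)
Total matching entries: 4.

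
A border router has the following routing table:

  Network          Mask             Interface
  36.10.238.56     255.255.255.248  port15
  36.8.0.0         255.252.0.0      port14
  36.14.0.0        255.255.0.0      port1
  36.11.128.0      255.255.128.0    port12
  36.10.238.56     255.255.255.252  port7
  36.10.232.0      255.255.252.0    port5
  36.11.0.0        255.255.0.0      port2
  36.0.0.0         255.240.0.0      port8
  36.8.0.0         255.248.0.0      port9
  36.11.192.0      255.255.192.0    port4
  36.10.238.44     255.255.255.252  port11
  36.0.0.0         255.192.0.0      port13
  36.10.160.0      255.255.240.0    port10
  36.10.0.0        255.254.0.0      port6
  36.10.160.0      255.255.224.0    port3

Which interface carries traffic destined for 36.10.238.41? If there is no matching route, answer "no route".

Routes whose prefix contains 36.10.238.41:
  36.0.0.0/10 (36.0.0.0 - 36.63.255.255) -> port13
  36.0.0.0/12 (36.0.0.0 - 36.15.255.255) -> port8
  36.8.0.0/13 (36.8.0.0 - 36.15.255.255) -> port9
  36.8.0.0/14 (36.8.0.0 - 36.11.255.255) -> port14
  36.10.0.0/15 (36.10.0.0 - 36.11.255.255) -> port6
More-specific entries that do NOT match:
  36.10.238.56/30 (36.10.238.56 - 36.10.238.59) does not contain 36.10.238.41
  36.10.238.44/30 (36.10.238.44 - 36.10.238.47) does not contain 36.10.238.41
  36.10.238.56/29 (36.10.238.56 - 36.10.238.63) does not contain 36.10.238.41
  36.10.232.0/22 (36.10.232.0 - 36.10.235.255) does not contain 36.10.238.41
  36.10.160.0/20 (36.10.160.0 - 36.10.175.255) does not contain 36.10.238.41
  36.10.160.0/19 (36.10.160.0 - 36.10.191.255) does not contain 36.10.238.41
  36.11.192.0/18 (36.11.192.0 - 36.11.255.255) does not contain 36.10.238.41
  36.11.128.0/17 (36.11.128.0 - 36.11.255.255) does not contain 36.10.238.41
  36.14.0.0/16 (36.14.0.0 - 36.14.255.255) does not contain 36.10.238.41
  36.11.0.0/16 (36.11.0.0 - 36.11.255.255) does not contain 36.10.238.41
Longest matching prefix is /15 -> interface port6.

port6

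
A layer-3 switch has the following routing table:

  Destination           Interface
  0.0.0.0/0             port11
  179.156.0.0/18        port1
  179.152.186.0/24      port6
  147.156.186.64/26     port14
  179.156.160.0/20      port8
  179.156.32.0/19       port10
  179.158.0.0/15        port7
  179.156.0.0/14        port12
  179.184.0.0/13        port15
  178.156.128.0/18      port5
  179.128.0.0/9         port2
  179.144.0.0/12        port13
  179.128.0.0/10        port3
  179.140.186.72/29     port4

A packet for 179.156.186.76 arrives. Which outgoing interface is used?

Routes whose prefix contains 179.156.186.76:
  0.0.0.0/0 (default, matches everything) -> port11
  179.128.0.0/9 (179.128.0.0 - 179.255.255.255) -> port2
  179.128.0.0/10 (179.128.0.0 - 179.191.255.255) -> port3
  179.144.0.0/12 (179.144.0.0 - 179.159.255.255) -> port13
  179.156.0.0/14 (179.156.0.0 - 179.159.255.255) -> port12
More-specific entries that do NOT match:
  179.140.186.72/29 (179.140.186.72 - 179.140.186.79) does not contain 179.156.186.76
  147.156.186.64/26 (147.156.186.64 - 147.156.186.127) does not contain 179.156.186.76
  179.152.186.0/24 (179.152.186.0 - 179.152.186.255) does not contain 179.156.186.76
  179.156.160.0/20 (179.156.160.0 - 179.156.175.255) does not contain 179.156.186.76
  179.156.32.0/19 (179.156.32.0 - 179.156.63.255) does not contain 179.156.186.76
  179.156.0.0/18 (179.156.0.0 - 179.156.63.255) does not contain 179.156.186.76
  178.156.128.0/18 (178.156.128.0 - 178.156.191.255) does not contain 179.156.186.76
  179.158.0.0/15 (179.158.0.0 - 179.159.255.255) does not contain 179.156.186.76
Longest matching prefix is /14 -> interface port12.

port12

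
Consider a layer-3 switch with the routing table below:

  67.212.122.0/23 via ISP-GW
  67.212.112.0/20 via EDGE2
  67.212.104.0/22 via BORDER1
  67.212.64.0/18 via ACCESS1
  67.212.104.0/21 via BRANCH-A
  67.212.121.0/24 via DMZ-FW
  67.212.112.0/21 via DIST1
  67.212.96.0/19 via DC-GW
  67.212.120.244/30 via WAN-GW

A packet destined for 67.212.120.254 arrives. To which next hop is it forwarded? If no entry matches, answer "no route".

Routes whose prefix contains 67.212.120.254:
  67.212.64.0/18 (67.212.64.0 - 67.212.127.255) -> ACCESS1
  67.212.96.0/19 (67.212.96.0 - 67.212.127.255) -> DC-GW
  67.212.112.0/20 (67.212.112.0 - 67.212.127.255) -> EDGE2
More-specific entries that do NOT match:
  67.212.120.244/30 (67.212.120.244 - 67.212.120.247) does not contain 67.212.120.254
  67.212.121.0/24 (67.212.121.0 - 67.212.121.255) does not contain 67.212.120.254
  67.212.122.0/23 (67.212.122.0 - 67.212.123.255) does not contain 67.212.120.254
  67.212.104.0/22 (67.212.104.0 - 67.212.107.255) does not contain 67.212.120.254
  67.212.104.0/21 (67.212.104.0 - 67.212.111.255) does not contain 67.212.120.254
  67.212.112.0/21 (67.212.112.0 - 67.212.119.255) does not contain 67.212.120.254
Longest matching prefix is /20 -> next hop EDGE2.

EDGE2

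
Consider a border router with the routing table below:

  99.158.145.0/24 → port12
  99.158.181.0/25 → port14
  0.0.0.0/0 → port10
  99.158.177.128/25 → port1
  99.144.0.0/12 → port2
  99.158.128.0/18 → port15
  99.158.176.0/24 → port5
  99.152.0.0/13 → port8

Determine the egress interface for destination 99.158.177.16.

port15

Routes whose prefix contains 99.158.177.16:
  0.0.0.0/0 (default, matches everything) -> port10
  99.144.0.0/12 (99.144.0.0 - 99.159.255.255) -> port2
  99.152.0.0/13 (99.152.0.0 - 99.159.255.255) -> port8
  99.158.128.0/18 (99.158.128.0 - 99.158.191.255) -> port15
More-specific entries that do NOT match:
  99.158.181.0/25 (99.158.181.0 - 99.158.181.127) does not contain 99.158.177.16
  99.158.177.128/25 (99.158.177.128 - 99.158.177.255) does not contain 99.158.177.16
  99.158.145.0/24 (99.158.145.0 - 99.158.145.255) does not contain 99.158.177.16
  99.158.176.0/24 (99.158.176.0 - 99.158.176.255) does not contain 99.158.177.16
Longest matching prefix is /18 -> interface port15.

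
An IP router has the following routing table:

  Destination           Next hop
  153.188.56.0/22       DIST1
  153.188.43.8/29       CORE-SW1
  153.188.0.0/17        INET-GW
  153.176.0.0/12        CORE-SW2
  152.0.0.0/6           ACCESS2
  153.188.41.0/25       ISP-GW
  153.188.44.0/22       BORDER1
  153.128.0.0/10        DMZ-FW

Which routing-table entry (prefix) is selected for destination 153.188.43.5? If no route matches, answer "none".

153.188.0.0/17

Entries matching 153.188.43.5:
  152.0.0.0/6 (152.0.0.0 - 155.255.255.255)
  153.128.0.0/10 (153.128.0.0 - 153.191.255.255)
  153.176.0.0/12 (153.176.0.0 - 153.191.255.255)
  153.188.0.0/17 (153.188.0.0 - 153.188.127.255)
Most specific is 153.188.0.0/17.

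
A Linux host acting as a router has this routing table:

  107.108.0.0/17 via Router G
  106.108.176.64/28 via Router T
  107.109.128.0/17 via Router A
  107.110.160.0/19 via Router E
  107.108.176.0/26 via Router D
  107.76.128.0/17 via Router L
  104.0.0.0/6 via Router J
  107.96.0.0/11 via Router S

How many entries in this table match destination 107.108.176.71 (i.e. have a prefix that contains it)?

Prefixes containing 107.108.176.71:
  104.0.0.0/6 (104.0.0.0 - 107.255.255.255)
  107.96.0.0/11 (107.96.0.0 - 107.127.255.255)
Total matching entries: 2.

2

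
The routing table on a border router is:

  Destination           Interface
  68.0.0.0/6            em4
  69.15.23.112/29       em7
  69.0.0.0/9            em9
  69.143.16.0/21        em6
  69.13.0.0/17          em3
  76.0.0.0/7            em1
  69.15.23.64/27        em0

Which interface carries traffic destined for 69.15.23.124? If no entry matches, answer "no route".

em9

Routes whose prefix contains 69.15.23.124:
  68.0.0.0/6 (68.0.0.0 - 71.255.255.255) -> em4
  69.0.0.0/9 (69.0.0.0 - 69.127.255.255) -> em9
More-specific entries that do NOT match:
  69.15.23.112/29 (69.15.23.112 - 69.15.23.119) does not contain 69.15.23.124
  69.15.23.64/27 (69.15.23.64 - 69.15.23.95) does not contain 69.15.23.124
  69.143.16.0/21 (69.143.16.0 - 69.143.23.255) does not contain 69.15.23.124
  69.13.0.0/17 (69.13.0.0 - 69.13.127.255) does not contain 69.15.23.124
Longest matching prefix is /9 -> interface em9.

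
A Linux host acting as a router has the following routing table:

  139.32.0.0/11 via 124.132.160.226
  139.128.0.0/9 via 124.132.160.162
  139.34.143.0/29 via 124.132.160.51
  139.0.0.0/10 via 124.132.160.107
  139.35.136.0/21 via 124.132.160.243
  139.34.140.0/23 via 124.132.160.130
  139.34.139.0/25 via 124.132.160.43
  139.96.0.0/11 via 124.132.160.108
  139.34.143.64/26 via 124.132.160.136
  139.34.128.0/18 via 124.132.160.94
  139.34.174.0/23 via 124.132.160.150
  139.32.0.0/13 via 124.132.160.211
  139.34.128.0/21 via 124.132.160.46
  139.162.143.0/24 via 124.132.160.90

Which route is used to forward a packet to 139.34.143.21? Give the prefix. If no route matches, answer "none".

139.34.128.0/18

Entries matching 139.34.143.21:
  139.0.0.0/10 (139.0.0.0 - 139.63.255.255)
  139.32.0.0/11 (139.32.0.0 - 139.63.255.255)
  139.32.0.0/13 (139.32.0.0 - 139.39.255.255)
  139.34.128.0/18 (139.34.128.0 - 139.34.191.255)
Most specific is 139.34.128.0/18.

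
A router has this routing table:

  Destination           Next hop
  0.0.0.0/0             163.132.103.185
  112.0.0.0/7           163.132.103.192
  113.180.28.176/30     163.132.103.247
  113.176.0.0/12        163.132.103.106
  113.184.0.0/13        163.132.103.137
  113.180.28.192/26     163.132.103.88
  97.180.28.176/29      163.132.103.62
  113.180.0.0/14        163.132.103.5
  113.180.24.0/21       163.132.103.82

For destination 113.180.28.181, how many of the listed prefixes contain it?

Prefixes containing 113.180.28.181:
  0.0.0.0/0 (default, matches everything)
  112.0.0.0/7 (112.0.0.0 - 113.255.255.255)
  113.176.0.0/12 (113.176.0.0 - 113.191.255.255)
  113.180.0.0/14 (113.180.0.0 - 113.183.255.255)
  113.180.24.0/21 (113.180.24.0 - 113.180.31.255)
Total matching entries: 5.

5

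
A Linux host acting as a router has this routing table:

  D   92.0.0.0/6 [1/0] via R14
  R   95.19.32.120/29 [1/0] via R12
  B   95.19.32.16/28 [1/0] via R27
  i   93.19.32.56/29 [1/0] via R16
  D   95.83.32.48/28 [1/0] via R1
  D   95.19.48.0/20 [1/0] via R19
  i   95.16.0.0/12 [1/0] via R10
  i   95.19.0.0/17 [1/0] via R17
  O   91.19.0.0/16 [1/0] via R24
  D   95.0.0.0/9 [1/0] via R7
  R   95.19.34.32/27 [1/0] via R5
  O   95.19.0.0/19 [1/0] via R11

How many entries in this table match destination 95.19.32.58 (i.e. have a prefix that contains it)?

4

Prefixes containing 95.19.32.58:
  92.0.0.0/6 (92.0.0.0 - 95.255.255.255)
  95.0.0.0/9 (95.0.0.0 - 95.127.255.255)
  95.16.0.0/12 (95.16.0.0 - 95.31.255.255)
  95.19.0.0/17 (95.19.0.0 - 95.19.127.255)
Total matching entries: 4.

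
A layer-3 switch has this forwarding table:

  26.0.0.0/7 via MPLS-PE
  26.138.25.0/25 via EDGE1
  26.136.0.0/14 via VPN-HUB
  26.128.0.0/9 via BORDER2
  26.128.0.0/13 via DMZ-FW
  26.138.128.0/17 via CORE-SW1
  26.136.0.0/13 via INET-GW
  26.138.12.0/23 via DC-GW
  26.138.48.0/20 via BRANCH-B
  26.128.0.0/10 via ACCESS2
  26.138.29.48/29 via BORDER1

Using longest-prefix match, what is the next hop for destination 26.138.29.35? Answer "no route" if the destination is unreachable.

VPN-HUB

Routes whose prefix contains 26.138.29.35:
  26.0.0.0/7 (26.0.0.0 - 27.255.255.255) -> MPLS-PE
  26.128.0.0/9 (26.128.0.0 - 26.255.255.255) -> BORDER2
  26.128.0.0/10 (26.128.0.0 - 26.191.255.255) -> ACCESS2
  26.136.0.0/13 (26.136.0.0 - 26.143.255.255) -> INET-GW
  26.136.0.0/14 (26.136.0.0 - 26.139.255.255) -> VPN-HUB
More-specific entries that do NOT match:
  26.138.29.48/29 (26.138.29.48 - 26.138.29.55) does not contain 26.138.29.35
  26.138.25.0/25 (26.138.25.0 - 26.138.25.127) does not contain 26.138.29.35
  26.138.12.0/23 (26.138.12.0 - 26.138.13.255) does not contain 26.138.29.35
  26.138.48.0/20 (26.138.48.0 - 26.138.63.255) does not contain 26.138.29.35
  26.138.128.0/17 (26.138.128.0 - 26.138.255.255) does not contain 26.138.29.35
Longest matching prefix is /14 -> next hop VPN-HUB.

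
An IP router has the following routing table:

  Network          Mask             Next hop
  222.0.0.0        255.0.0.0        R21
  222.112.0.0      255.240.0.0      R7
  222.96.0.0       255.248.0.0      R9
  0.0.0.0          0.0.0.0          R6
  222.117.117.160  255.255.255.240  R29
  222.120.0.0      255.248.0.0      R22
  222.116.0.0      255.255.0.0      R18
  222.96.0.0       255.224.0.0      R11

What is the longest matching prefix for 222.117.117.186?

Entries matching 222.117.117.186:
  0.0.0.0/0 (default, matches everything)
  222.0.0.0/8 (222.0.0.0 - 222.255.255.255)
  222.96.0.0/11 (222.96.0.0 - 222.127.255.255)
  222.112.0.0/12 (222.112.0.0 - 222.127.255.255)
Most specific is 222.112.0.0/12.

222.112.0.0/12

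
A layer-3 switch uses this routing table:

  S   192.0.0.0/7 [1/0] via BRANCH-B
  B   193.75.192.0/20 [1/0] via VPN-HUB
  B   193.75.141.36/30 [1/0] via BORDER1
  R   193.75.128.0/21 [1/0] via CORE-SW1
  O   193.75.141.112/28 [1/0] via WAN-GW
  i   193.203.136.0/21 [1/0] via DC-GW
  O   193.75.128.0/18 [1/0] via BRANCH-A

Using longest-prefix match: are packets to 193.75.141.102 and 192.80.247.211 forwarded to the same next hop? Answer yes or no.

no

193.75.141.102: longest match 193.75.128.0/18 -> BRANCH-A
192.80.247.211: longest match 192.0.0.0/7 -> BRANCH-B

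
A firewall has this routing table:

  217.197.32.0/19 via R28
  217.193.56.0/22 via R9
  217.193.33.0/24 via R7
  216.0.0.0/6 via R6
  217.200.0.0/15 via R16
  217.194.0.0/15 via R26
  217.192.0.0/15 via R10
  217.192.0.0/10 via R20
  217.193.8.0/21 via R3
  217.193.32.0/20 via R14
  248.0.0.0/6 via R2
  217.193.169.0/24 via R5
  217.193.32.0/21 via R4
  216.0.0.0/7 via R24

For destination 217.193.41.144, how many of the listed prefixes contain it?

Prefixes containing 217.193.41.144:
  216.0.0.0/6 (216.0.0.0 - 219.255.255.255)
  216.0.0.0/7 (216.0.0.0 - 217.255.255.255)
  217.192.0.0/10 (217.192.0.0 - 217.255.255.255)
  217.192.0.0/15 (217.192.0.0 - 217.193.255.255)
  217.193.32.0/20 (217.193.32.0 - 217.193.47.255)
Total matching entries: 5.

5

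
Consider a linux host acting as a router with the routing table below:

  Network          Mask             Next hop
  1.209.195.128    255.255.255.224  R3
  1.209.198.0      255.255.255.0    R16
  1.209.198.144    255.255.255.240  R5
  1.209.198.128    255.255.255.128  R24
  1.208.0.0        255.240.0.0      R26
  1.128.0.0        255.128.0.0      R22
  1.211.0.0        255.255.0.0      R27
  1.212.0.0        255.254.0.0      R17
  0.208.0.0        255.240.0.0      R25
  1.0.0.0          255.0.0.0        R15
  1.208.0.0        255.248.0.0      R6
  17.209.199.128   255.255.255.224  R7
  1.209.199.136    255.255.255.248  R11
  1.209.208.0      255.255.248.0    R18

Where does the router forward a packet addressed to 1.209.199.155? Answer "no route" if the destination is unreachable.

R6

Routes whose prefix contains 1.209.199.155:
  1.0.0.0/8 (1.0.0.0 - 1.255.255.255) -> R15
  1.128.0.0/9 (1.128.0.0 - 1.255.255.255) -> R22
  1.208.0.0/12 (1.208.0.0 - 1.223.255.255) -> R26
  1.208.0.0/13 (1.208.0.0 - 1.215.255.255) -> R6
More-specific entries that do NOT match:
  1.209.199.136/29 (1.209.199.136 - 1.209.199.143) does not contain 1.209.199.155
  1.209.198.144/28 (1.209.198.144 - 1.209.198.159) does not contain 1.209.199.155
  1.209.195.128/27 (1.209.195.128 - 1.209.195.159) does not contain 1.209.199.155
  17.209.199.128/27 (17.209.199.128 - 17.209.199.159) does not contain 1.209.199.155
  1.209.198.128/25 (1.209.198.128 - 1.209.198.255) does not contain 1.209.199.155
  1.209.198.0/24 (1.209.198.0 - 1.209.198.255) does not contain 1.209.199.155
  1.209.208.0/21 (1.209.208.0 - 1.209.215.255) does not contain 1.209.199.155
  1.211.0.0/16 (1.211.0.0 - 1.211.255.255) does not contain 1.209.199.155
  1.212.0.0/15 (1.212.0.0 - 1.213.255.255) does not contain 1.209.199.155
Longest matching prefix is /13 -> next hop R6.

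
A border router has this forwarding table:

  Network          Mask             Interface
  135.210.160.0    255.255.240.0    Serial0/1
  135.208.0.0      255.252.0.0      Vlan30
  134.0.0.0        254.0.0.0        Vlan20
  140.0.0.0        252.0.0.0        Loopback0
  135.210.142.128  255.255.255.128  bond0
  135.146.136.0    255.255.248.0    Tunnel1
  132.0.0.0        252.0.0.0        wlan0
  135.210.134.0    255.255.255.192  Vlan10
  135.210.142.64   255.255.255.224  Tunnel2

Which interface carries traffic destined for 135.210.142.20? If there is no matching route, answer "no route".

Vlan30

Routes whose prefix contains 135.210.142.20:
  132.0.0.0/6 (132.0.0.0 - 135.255.255.255) -> wlan0
  134.0.0.0/7 (134.0.0.0 - 135.255.255.255) -> Vlan20
  135.208.0.0/14 (135.208.0.0 - 135.211.255.255) -> Vlan30
More-specific entries that do NOT match:
  135.210.142.64/27 (135.210.142.64 - 135.210.142.95) does not contain 135.210.142.20
  135.210.134.0/26 (135.210.134.0 - 135.210.134.63) does not contain 135.210.142.20
  135.210.142.128/25 (135.210.142.128 - 135.210.142.255) does not contain 135.210.142.20
  135.146.136.0/21 (135.146.136.0 - 135.146.143.255) does not contain 135.210.142.20
  135.210.160.0/20 (135.210.160.0 - 135.210.175.255) does not contain 135.210.142.20
Longest matching prefix is /14 -> interface Vlan30.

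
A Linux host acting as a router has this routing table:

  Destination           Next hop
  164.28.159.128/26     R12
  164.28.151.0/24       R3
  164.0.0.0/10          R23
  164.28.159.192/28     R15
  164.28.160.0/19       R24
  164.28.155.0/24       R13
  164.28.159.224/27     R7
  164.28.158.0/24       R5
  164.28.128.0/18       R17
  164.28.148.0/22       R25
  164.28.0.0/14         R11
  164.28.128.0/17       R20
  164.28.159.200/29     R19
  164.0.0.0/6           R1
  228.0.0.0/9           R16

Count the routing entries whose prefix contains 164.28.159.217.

5

Prefixes containing 164.28.159.217:
  164.0.0.0/6 (164.0.0.0 - 167.255.255.255)
  164.0.0.0/10 (164.0.0.0 - 164.63.255.255)
  164.28.0.0/14 (164.28.0.0 - 164.31.255.255)
  164.28.128.0/17 (164.28.128.0 - 164.28.255.255)
  164.28.128.0/18 (164.28.128.0 - 164.28.191.255)
Total matching entries: 5.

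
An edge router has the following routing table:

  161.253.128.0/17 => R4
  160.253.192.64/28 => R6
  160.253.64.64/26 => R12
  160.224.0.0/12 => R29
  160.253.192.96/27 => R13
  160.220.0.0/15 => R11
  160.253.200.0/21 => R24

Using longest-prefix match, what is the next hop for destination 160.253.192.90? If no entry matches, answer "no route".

no route

No entry's prefix contains 160.253.192.90; there is no default route.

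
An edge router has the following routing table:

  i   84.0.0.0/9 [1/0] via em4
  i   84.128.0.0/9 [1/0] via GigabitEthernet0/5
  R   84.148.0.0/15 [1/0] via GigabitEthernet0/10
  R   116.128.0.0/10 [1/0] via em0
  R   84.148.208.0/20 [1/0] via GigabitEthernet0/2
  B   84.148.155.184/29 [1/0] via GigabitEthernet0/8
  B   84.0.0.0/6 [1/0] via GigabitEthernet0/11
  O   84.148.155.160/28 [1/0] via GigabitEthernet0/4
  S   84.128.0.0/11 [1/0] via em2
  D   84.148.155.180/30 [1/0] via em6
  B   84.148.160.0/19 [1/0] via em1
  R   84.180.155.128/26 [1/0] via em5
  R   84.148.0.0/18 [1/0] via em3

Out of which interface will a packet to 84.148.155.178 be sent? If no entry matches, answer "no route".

Routes whose prefix contains 84.148.155.178:
  84.0.0.0/6 (84.0.0.0 - 87.255.255.255) -> GigabitEthernet0/11
  84.128.0.0/9 (84.128.0.0 - 84.255.255.255) -> GigabitEthernet0/5
  84.128.0.0/11 (84.128.0.0 - 84.159.255.255) -> em2
  84.148.0.0/15 (84.148.0.0 - 84.149.255.255) -> GigabitEthernet0/10
More-specific entries that do NOT match:
  84.148.155.180/30 (84.148.155.180 - 84.148.155.183) does not contain 84.148.155.178
  84.148.155.184/29 (84.148.155.184 - 84.148.155.191) does not contain 84.148.155.178
  84.148.155.160/28 (84.148.155.160 - 84.148.155.175) does not contain 84.148.155.178
  84.180.155.128/26 (84.180.155.128 - 84.180.155.191) does not contain 84.148.155.178
  84.148.208.0/20 (84.148.208.0 - 84.148.223.255) does not contain 84.148.155.178
  84.148.160.0/19 (84.148.160.0 - 84.148.191.255) does not contain 84.148.155.178
  84.148.0.0/18 (84.148.0.0 - 84.148.63.255) does not contain 84.148.155.178
Longest matching prefix is /15 -> interface GigabitEthernet0/10.

GigabitEthernet0/10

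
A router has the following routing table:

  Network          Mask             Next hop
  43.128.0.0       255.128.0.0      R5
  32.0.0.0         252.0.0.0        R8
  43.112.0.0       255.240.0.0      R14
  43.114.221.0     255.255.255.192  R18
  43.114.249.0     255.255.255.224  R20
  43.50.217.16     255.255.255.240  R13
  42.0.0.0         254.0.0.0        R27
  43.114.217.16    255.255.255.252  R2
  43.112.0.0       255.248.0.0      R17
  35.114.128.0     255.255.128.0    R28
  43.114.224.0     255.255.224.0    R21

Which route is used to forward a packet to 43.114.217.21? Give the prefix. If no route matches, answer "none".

43.112.0.0/13

Entries matching 43.114.217.21:
  42.0.0.0/7 (42.0.0.0 - 43.255.255.255)
  43.112.0.0/12 (43.112.0.0 - 43.127.255.255)
  43.112.0.0/13 (43.112.0.0 - 43.119.255.255)
Most specific is 43.112.0.0/13.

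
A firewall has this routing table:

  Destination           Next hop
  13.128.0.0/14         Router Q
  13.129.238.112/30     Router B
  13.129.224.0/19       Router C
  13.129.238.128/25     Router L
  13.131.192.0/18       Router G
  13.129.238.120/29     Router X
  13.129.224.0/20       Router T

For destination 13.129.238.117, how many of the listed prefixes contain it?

Prefixes containing 13.129.238.117:
  13.128.0.0/14 (13.128.0.0 - 13.131.255.255)
  13.129.224.0/19 (13.129.224.0 - 13.129.255.255)
  13.129.224.0/20 (13.129.224.0 - 13.129.239.255)
Total matching entries: 3.

3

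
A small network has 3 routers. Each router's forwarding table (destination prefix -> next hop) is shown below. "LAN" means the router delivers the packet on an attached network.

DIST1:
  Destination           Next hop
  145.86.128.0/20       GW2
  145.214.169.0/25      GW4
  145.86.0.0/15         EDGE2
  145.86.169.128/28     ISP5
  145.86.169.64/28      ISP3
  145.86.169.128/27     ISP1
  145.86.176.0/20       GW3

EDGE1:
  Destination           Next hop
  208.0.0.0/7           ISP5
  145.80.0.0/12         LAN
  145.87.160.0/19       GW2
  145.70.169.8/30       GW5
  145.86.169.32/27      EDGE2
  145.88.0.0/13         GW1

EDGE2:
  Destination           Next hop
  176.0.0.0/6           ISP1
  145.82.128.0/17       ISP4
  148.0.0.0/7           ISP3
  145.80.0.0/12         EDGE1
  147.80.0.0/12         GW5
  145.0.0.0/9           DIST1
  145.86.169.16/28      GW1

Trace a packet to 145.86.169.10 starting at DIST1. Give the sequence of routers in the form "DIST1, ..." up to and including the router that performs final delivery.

DIST1, EDGE2, EDGE1

At DIST1: longest match for 145.86.169.10 is 145.86.0.0/15 -> EDGE2
At EDGE2: longest match for 145.86.169.10 is 145.80.0.0/12 -> EDGE1
At EDGE1: longest match for 145.86.169.10 is 145.80.0.0/12 -> LAN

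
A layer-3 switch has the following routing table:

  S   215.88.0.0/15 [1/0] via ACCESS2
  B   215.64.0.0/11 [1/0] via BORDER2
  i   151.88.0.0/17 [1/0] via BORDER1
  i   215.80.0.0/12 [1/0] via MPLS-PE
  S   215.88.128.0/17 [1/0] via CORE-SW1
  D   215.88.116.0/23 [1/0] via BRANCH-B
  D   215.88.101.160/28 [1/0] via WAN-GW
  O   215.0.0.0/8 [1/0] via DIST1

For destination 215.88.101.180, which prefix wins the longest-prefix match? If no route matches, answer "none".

Entries matching 215.88.101.180:
  215.0.0.0/8 (215.0.0.0 - 215.255.255.255)
  215.64.0.0/11 (215.64.0.0 - 215.95.255.255)
  215.80.0.0/12 (215.80.0.0 - 215.95.255.255)
  215.88.0.0/15 (215.88.0.0 - 215.89.255.255)
Most specific is 215.88.0.0/15.

215.88.0.0/15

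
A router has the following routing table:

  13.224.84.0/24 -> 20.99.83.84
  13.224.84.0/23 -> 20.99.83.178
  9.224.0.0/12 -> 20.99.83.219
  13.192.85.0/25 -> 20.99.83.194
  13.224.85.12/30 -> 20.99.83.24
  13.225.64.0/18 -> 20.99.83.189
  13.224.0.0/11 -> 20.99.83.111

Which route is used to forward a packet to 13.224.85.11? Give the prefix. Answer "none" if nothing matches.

Entries matching 13.224.85.11:
  13.224.0.0/11 (13.224.0.0 - 13.255.255.255)
  13.224.84.0/23 (13.224.84.0 - 13.224.85.255)
Most specific is 13.224.84.0/23.

13.224.84.0/23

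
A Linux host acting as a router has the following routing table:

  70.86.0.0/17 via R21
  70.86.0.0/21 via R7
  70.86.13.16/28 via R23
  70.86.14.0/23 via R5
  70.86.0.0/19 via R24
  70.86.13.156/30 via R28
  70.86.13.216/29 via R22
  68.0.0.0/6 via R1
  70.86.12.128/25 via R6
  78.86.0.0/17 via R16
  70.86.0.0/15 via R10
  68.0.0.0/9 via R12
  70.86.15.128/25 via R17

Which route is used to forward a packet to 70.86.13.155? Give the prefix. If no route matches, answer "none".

Entries matching 70.86.13.155:
  68.0.0.0/6 (68.0.0.0 - 71.255.255.255)
  70.86.0.0/15 (70.86.0.0 - 70.87.255.255)
  70.86.0.0/17 (70.86.0.0 - 70.86.127.255)
  70.86.0.0/19 (70.86.0.0 - 70.86.31.255)
Most specific is 70.86.0.0/19.

70.86.0.0/19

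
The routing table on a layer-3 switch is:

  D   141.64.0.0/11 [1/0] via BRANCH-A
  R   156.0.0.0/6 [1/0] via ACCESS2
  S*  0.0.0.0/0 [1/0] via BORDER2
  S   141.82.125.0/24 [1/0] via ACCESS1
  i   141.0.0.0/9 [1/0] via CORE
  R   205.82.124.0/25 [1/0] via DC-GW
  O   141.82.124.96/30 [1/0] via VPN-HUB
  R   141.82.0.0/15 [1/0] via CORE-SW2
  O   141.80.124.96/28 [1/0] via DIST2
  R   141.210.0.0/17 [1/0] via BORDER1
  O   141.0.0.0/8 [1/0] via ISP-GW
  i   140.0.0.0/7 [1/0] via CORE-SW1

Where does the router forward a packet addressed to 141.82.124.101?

Routes whose prefix contains 141.82.124.101:
  0.0.0.0/0 (default, matches everything) -> BORDER2
  140.0.0.0/7 (140.0.0.0 - 141.255.255.255) -> CORE-SW1
  141.0.0.0/8 (141.0.0.0 - 141.255.255.255) -> ISP-GW
  141.0.0.0/9 (141.0.0.0 - 141.127.255.255) -> CORE
  141.64.0.0/11 (141.64.0.0 - 141.95.255.255) -> BRANCH-A
  141.82.0.0/15 (141.82.0.0 - 141.83.255.255) -> CORE-SW2
More-specific entries that do NOT match:
  141.82.124.96/30 (141.82.124.96 - 141.82.124.99) does not contain 141.82.124.101
  141.80.124.96/28 (141.80.124.96 - 141.80.124.111) does not contain 141.82.124.101
  205.82.124.0/25 (205.82.124.0 - 205.82.124.127) does not contain 141.82.124.101
  141.82.125.0/24 (141.82.125.0 - 141.82.125.255) does not contain 141.82.124.101
  141.210.0.0/17 (141.210.0.0 - 141.210.127.255) does not contain 141.82.124.101
Longest matching prefix is /15 -> next hop CORE-SW2.

CORE-SW2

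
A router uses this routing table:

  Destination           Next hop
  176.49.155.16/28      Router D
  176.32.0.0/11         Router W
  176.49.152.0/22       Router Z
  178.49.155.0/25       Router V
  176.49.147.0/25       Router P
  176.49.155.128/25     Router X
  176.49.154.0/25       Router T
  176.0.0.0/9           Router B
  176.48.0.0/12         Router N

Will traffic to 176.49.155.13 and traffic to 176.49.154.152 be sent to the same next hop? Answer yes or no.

176.49.155.13: longest match 176.49.152.0/22 -> Router Z
176.49.154.152: longest match 176.49.152.0/22 -> Router Z

yes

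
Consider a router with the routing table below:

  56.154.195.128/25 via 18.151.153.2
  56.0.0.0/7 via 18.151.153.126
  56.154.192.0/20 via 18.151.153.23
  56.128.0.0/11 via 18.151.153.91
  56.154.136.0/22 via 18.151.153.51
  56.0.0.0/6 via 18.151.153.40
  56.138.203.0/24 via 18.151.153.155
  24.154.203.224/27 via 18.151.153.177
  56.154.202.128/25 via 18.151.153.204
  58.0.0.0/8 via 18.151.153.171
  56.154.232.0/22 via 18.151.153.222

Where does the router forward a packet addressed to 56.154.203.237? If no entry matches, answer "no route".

Routes whose prefix contains 56.154.203.237:
  56.0.0.0/6 (56.0.0.0 - 59.255.255.255) -> 18.151.153.40
  56.0.0.0/7 (56.0.0.0 - 57.255.255.255) -> 18.151.153.126
  56.128.0.0/11 (56.128.0.0 - 56.159.255.255) -> 18.151.153.91
  56.154.192.0/20 (56.154.192.0 - 56.154.207.255) -> 18.151.153.23
More-specific entries that do NOT match:
  24.154.203.224/27 (24.154.203.224 - 24.154.203.255) does not contain 56.154.203.237
  56.154.195.128/25 (56.154.195.128 - 56.154.195.255) does not contain 56.154.203.237
  56.154.202.128/25 (56.154.202.128 - 56.154.202.255) does not contain 56.154.203.237
  56.138.203.0/24 (56.138.203.0 - 56.138.203.255) does not contain 56.154.203.237
  56.154.136.0/22 (56.154.136.0 - 56.154.139.255) does not contain 56.154.203.237
  56.154.232.0/22 (56.154.232.0 - 56.154.235.255) does not contain 56.154.203.237
Longest matching prefix is /20 -> next hop 18.151.153.23.

18.151.153.23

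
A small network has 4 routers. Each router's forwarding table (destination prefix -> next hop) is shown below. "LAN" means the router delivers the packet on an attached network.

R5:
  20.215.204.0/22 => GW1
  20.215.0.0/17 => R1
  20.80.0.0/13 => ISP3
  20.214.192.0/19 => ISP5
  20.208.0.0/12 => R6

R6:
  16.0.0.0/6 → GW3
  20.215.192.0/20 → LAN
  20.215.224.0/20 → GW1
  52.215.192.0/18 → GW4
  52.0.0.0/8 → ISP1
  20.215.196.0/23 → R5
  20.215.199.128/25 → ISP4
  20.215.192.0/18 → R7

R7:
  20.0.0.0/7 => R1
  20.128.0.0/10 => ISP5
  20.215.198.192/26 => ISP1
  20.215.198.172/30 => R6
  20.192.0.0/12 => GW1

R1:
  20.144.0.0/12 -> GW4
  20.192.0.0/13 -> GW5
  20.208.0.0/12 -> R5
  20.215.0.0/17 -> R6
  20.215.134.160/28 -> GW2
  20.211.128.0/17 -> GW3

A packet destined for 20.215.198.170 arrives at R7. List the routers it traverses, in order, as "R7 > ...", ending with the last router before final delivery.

R7 > R1 > R5 > R6

At R7: longest match for 20.215.198.170 is 20.0.0.0/7 -> R1
At R1: longest match for 20.215.198.170 is 20.208.0.0/12 -> R5
At R5: longest match for 20.215.198.170 is 20.208.0.0/12 -> R6
At R6: longest match for 20.215.198.170 is 20.215.192.0/20 -> LAN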